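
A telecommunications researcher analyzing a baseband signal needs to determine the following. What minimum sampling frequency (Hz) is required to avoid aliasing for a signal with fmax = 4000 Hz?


The Nyquist rate is twice the maximum frequency component.
fs_min = 2 * fmax
      = 2 * 4000
      = 8000 Hz

8000


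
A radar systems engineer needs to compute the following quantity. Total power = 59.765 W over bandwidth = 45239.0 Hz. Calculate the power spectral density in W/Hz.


Power spectral density:
PSD = P / BW
    = 59.765 / 45239.0
    = 0.00132109 W/Hz

0.00132109 W/Hz


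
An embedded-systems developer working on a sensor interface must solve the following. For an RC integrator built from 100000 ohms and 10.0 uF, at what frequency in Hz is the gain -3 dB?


Cutoff frequency of a first-order RC filter:
fc = 1 / (2 * pi * R * C)
C = 10.0 uF = 1e-05 F
fc = 1 / (2 * pi * 100000 * 1e-05)
   = 1 / 6.2831853071796
   = 0.159155 Hz

0.159155 Hz


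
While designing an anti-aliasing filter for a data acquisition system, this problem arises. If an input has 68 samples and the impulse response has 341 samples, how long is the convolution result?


Linear convolution output length:
L = N + M - 1
  = 68 + 341 - 1
  = 408 samples

408


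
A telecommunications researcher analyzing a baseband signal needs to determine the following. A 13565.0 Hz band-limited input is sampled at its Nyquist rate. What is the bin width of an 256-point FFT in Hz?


Step 1 — Nyquist sampling rate:
fs = 2 * fmax = 2 * 13565.0 = 27130.0 Hz

Step 2 — DFT bin spacing:
df = fs / N = 27130.0 / 256 = 105.9766 Hz

105.9766 Hz


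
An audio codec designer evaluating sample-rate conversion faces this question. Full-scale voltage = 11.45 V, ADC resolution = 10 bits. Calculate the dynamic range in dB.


Dynamic range from full-scale to LSB:
V_min = V_max / 2^bits = 11.45 / 2^10
DR = 20 * log10(V_max / V_min)
   = 20 * log10(2^10)
   = 20 * 10 * log10(2)
   = 60.21 dB

60.21 dB


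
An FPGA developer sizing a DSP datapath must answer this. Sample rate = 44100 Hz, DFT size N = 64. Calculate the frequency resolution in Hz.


DFT frequency resolution:
df = fs / N
   = 44100 / 64
   = 689.0625 Hz

689.0625 Hz


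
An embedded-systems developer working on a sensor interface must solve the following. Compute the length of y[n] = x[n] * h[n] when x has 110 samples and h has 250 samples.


Linear convolution output length:
L = N + M - 1
  = 110 + 250 - 1
  = 359 samples

359


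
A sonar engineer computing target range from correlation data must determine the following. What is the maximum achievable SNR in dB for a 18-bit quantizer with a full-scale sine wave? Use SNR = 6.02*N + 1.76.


Theoretical SNR for a full-scale sinusoid:
SNR = 6.02 * N + 1.76
    = 6.02 * 18 + 1.76
    = 108.36 + 1.76
    = 110.12 dB

110.12 dB


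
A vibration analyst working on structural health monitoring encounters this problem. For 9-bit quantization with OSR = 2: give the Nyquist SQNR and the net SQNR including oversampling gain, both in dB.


Step 1 — baseline SQNR at Nyquist:
SQNR_base = 6.02*N + 1.76
          = 6.02*9 + 1.76
          = 55.94 dB

Step 2 — oversampling processing gain:
G = 10*log10(OSR) = 10*log10(2) = 3.01 dB

Step 3 — total:
SQNR_total = 55.94 + 3.01 = 58.95 dB

Base SQNR = 55.94 dB; oversampled SQNR = 58.95 dB


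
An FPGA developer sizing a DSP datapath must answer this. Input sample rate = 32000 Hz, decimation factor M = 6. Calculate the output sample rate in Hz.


Decimation reduces the sample rate:
fs_out = fs_in / M
       = 32000 / 6
       = 5333.3333 Hz

5333.3333 Hz


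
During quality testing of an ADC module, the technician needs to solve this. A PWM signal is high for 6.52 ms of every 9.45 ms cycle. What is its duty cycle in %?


Duty cycle as a percentage:
DC = (t_on / T) * 100
   = (6.52 / 9.45) * 100
   = 0.689947 * 100
   = 68.99 %

68.99 %


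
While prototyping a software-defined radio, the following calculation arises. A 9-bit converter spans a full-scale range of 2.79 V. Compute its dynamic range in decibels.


Dynamic range from full-scale to LSB:
V_min = V_max / 2^bits = 2.79 / 2^9
DR = 20 * log10(V_max / V_min)
   = 20 * log10(2^9)
   = 20 * 9 * log10(2)
   = 54.19 dB

54.19 dB


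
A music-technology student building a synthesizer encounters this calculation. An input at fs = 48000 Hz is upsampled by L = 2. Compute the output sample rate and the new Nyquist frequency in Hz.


Step 1 — output sample rate after interpolation by L:
fs_out = L * fs_in = 2 * 48000 = 96000 Hz

Step 2 — Nyquist frequency of the output stream:
f_Nyq = fs_out / 2 = 96000 / 2 = 48000.0 Hz

fs_out = 96000 Hz; f_Nyquist = 48000.0 Hz


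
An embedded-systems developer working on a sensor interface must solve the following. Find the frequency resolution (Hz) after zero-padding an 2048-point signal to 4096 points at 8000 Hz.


Frequency resolution after zero-padding:
N_padded = 2048 * 2 = 4096
df = fs / N_padded
   = 8000 / 4096
   = 1.9531 Hz

1.9531 Hz


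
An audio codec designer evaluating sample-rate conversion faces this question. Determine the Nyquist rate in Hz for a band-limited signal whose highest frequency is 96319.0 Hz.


The Nyquist rate is twice the maximum frequency component.
fs_min = 2 * fmax
      = 2 * 96319.0
      = 192638.0 Hz

192638.0


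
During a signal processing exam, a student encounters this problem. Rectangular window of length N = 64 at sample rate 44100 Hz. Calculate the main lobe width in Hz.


Main lobe width for a rectangular window:
Width = 2 * fs / N
      = 2 * 44100 / 64
      = 88200 / 64
      = 1378.125 Hz

1378.125 Hz


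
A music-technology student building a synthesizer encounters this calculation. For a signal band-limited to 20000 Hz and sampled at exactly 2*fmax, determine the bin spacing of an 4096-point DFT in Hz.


Step 1 — Nyquist sampling rate:
fs = 2 * fmax = 2 * 20000 = 40000 Hz

Step 2 — DFT bin spacing:
df = fs / N = 40000 / 4096 = 9.7656 Hz

9.7656 Hz


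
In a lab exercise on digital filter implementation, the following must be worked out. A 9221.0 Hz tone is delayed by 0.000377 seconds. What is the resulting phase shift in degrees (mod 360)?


Phase shift from frequency and time delay:
phi = 360 * f * t_delay
    = 360 * 9221.0 * 0.000377
    = 1251.47 degrees
    mod 360 = 171.47 degrees

171.47 degrees


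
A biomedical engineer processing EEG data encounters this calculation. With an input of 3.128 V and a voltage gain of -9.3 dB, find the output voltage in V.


Output voltage from dB gain:
V_out = V_in * 10^(gain_dB / 20)
      = 3.128 * 10^(-9.3 / 20)
      = 3.128 * 0.342768
      = 1.0722 V

1.0722 V


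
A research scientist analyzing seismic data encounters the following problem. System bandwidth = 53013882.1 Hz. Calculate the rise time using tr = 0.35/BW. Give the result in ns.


Rise time from bandwidth relationship:
tr = 0.35 / BW
   = 0.35 / 53013882.1
   = 6.602044335e-09 s
   = 6.602 ns

6.602 ns


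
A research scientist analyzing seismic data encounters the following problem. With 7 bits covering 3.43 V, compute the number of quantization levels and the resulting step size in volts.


Step 1 — number of quantization levels:
L = 2^N = 2^7 = 128

Step 2 — LSB step size:
delta = Vfs / L
      = 3.43 / 128
      = 0.02679688 V

Levels = 128; step size = 0.02679688 V


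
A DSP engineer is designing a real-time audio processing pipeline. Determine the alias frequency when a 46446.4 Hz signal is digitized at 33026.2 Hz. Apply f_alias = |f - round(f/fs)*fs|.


Compute the nearest integer multiple of fs to the signal:
n = round(46446.4 / 33026.2) = 1
f_alias = |46446.4 - 1 * 33026.2|
        = |46446.4 - 33026.2|
        = 13420.2 Hz

13420.2


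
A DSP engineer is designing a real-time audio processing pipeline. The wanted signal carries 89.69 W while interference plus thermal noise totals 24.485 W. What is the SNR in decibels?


SNR in decibels:
SNR = 10 * log10(Ps / Pn)
    = 10 * log10(89.69 / 24.485)
    = 10 * log10(3.6631)
    = 10 * 0.5638
    = 5.64 dB

5.64 dB


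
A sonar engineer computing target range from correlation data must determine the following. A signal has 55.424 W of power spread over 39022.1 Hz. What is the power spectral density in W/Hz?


Power spectral density:
PSD = P / BW
    = 55.424 / 39022.1
    = 0.00142032 W/Hz

0.00142032 W/Hz


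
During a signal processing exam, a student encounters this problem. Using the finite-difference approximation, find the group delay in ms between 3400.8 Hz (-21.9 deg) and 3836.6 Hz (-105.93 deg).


Group delay from phase difference:
tau = -d(phi)/d(omega)
d(phi) = -84.03 deg = -1.4666 rad
d(omega) = 2*pi*(3836.6 - 3400.8) = 2738.2122 rad/s
tau = -(-1.4666) / 2738.2122
    = 0.5356 ms

0.5356 ms


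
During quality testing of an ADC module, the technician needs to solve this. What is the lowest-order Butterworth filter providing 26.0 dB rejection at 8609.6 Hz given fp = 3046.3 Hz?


Butterworth filter order formula:
n = log10(10^(A/10) - 1) / (2 * log10(f_stop/f_pass))
10^(26.0/10) - 1 = 397.1072
f_stop/f_pass = 8609.6 / 3046.3 = 2.8262
n = 2.8799 -> ceil = 3

3


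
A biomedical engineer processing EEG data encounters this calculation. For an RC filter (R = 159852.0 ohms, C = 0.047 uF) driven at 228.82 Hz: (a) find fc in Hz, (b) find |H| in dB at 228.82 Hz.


Step 1 — cutoff frequency:
fc = 1 / (2*pi*R*C)
C = 0.047 uF = 4.7e-08 F
fc = 1 / (2*pi*159852.0*4.7e-08)
   = 21.1838 Hz

Step 2 — magnitude at f = 228.82 Hz:
|H(f)| = 1 / sqrt(1 + (f/fc)^2)
f/fc = 228.82 / 21.1838 = 10.80165
|H| = 1 / sqrt(1 + 116.675643) = 0.0921842
|H|_dB = 20*log10(0.0921842) = -20.71 dB

fc = 21.1838 Hz; |H(228.82 Hz)| = -20.71 dB


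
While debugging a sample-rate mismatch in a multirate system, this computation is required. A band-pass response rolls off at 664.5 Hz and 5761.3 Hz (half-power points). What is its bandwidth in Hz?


Bandwidth is the difference of -3dB frequencies:
BW = f_high - f_low
   = 5761.3 - 664.5
   = 5096.8 Hz

5096.8 Hz


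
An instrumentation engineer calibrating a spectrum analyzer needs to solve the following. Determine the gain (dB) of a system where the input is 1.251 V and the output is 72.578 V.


Voltage gain in dB:
G = 20 * log10(Vout / Vin)
  = 20 * log10(72.578 / 1.251)
  = 20 * log10(58.015987)
  = 20 * 1.763548
  = 35.27 dB

35.27 dB


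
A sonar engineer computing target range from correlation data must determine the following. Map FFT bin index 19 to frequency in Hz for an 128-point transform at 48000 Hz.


Frequency of DFT bin k:
f_k = k * fs / N
    = 19 * 48000 / 128
    = 912000 / 128
    = 7125.0 Hz

7125.0 Hz


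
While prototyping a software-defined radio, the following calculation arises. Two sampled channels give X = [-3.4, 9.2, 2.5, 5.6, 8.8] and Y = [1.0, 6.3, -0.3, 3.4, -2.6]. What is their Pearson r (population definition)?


Pearson correlation coefficient (population):
r = cov(X,Y) / (std(X) * std(Y))
Mean X = 4.54, Mean Y = 1.56
Cov(X,Y) = 2.9116
Std(X) = 4.651709, Std(Y) = 3.063723
r = 0.2043

0.2043


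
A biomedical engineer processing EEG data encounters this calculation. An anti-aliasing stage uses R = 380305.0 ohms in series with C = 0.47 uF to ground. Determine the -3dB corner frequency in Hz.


Cutoff frequency of a first-order RC filter:
fc = 1 / (2 * pi * R * C)
C = 0.47 uF = 4.7e-07 F
fc = 1 / (2 * pi * 380305.0 * 4.7e-07)
   = 1 / 1.1230775904761
   = 0.89041 Hz

0.89041 Hz


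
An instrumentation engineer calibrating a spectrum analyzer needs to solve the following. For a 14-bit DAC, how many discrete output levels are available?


Number of quantization levels = 2^N
= 2^14
= 16384

16384


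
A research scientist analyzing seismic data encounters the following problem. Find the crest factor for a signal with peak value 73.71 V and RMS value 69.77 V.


Crest factor is the ratio of peak to RMS:
CF = V_peak / V_rms
   = 73.71 / 69.77
   = 1.0565

1.0565


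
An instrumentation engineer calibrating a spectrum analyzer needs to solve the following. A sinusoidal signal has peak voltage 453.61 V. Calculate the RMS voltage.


RMS voltage for a sinusoidal waveform:
V_rms = V_peak / sqrt(2)
      = 453.61 / 1.414214
      = 320.751 V

320.751 V


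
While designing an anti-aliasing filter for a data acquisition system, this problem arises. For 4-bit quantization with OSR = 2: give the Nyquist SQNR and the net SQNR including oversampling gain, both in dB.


Step 1 — baseline SQNR at Nyquist:
SQNR_base = 6.02*N + 1.76
          = 6.02*4 + 1.76
          = 25.84 dB

Step 2 — oversampling processing gain:
G = 10*log10(OSR) = 10*log10(2) = 3.01 dB

Step 3 — total:
SQNR_total = 25.84 + 3.01 = 28.85 dB

Base SQNR = 25.84 dB; oversampled SQNR = 28.85 dB


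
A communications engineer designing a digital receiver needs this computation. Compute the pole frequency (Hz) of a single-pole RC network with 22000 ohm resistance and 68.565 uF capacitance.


Cutoff frequency of a first-order RC filter:
fc = 1 / (2 * pi * R * C)
C = 68.565 uF = 6.8565e-05 F
fc = 1 / (2 * pi * 22000 * 6.8565e-05)
   = 1 / 9.4777452129089
   = 0.10551 Hz

0.10551 Hz


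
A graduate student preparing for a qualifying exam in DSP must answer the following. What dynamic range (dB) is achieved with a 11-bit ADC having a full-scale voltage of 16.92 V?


Dynamic range from full-scale to LSB:
V_min = V_max / 2^bits = 16.92 / 2^11
DR = 20 * log10(V_max / V_min)
   = 20 * log10(2^11)
   = 20 * 11 * log10(2)
   = 66.23 dB

66.23 dB


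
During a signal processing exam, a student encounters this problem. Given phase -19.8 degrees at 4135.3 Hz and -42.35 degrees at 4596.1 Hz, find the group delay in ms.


Group delay from phase difference:
tau = -d(phi)/d(omega)
d(phi) = -22.55 deg = -0.393572 rad
d(omega) = 2*pi*(4596.1 - 4135.3) = 2895.2918 rad/s
tau = -(-0.393572) / 2895.2918
    = 0.1359 ms

0.1359 ms


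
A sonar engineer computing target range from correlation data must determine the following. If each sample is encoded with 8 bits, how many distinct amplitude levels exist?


Number of quantization levels = 2^N
= 2^8
= 256

256


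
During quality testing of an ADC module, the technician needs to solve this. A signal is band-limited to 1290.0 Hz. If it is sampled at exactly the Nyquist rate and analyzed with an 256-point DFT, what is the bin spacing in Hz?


Step 1 — Nyquist sampling rate:
fs = 2 * fmax = 2 * 1290.0 = 2580.0 Hz

Step 2 — DFT bin spacing:
df = fs / N = 2580.0 / 256 = 10.0781 Hz

10.0781 Hz


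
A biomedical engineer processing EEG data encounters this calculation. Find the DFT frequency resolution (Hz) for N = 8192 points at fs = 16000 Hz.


DFT frequency resolution:
df = fs / N
   = 16000 / 8192
   = 1.9531 Hz

1.9531 Hz


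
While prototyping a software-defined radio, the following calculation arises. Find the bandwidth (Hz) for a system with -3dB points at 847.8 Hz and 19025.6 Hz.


Bandwidth is the difference of -3dB frequencies:
BW = f_high - f_low
   = 19025.6 - 847.8
   = 18177.8 Hz

18177.8 Hz


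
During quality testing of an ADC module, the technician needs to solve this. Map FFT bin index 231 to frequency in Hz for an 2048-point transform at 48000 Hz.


Frequency of DFT bin k:
f_k = k * fs / N
    = 231 * 48000 / 2048
    = 11088000 / 2048
    = 5414.062 Hz

5414.062 Hz


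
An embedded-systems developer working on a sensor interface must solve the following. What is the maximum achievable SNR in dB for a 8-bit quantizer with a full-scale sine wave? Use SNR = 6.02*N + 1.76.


Theoretical SNR for a full-scale sinusoid:
SNR = 6.02 * N + 1.76
    = 6.02 * 8 + 1.76
    = 48.16 + 1.76
    = 49.92 dB

49.92 dB


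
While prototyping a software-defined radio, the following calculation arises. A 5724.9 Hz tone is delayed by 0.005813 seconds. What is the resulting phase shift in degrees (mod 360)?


Phase shift from frequency and time delay:
phi = 360 * f * t_delay
    = 360 * 5724.9 * 0.005813
    = 11980.38 degrees
    mod 360 = 100.38 degrees

100.38 degrees


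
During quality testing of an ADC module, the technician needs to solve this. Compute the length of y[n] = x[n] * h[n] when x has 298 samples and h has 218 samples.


Linear convolution output length:
L = N + M - 1
  = 298 + 218 - 1
  = 515 samples

515


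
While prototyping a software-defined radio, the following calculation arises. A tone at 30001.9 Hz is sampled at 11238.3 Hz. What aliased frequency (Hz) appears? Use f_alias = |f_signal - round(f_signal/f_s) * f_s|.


Compute the nearest integer multiple of fs to the signal:
n = round(30001.9 / 11238.3) = 3
f_alias = |30001.9 - 3 * 11238.3|
        = |30001.9 - 33714.9|
        = 3713.0 Hz

3713.0


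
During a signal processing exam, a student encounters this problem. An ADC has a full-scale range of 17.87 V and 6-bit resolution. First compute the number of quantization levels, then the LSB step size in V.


Step 1 — number of quantization levels:
L = 2^N = 2^6 = 64

Step 2 — LSB step size:
delta = Vfs / L
      = 17.87 / 64
      = 0.27921875 V

Levels = 64; step size = 0.27921875 V


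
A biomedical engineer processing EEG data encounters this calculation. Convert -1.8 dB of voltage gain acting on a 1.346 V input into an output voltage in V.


Output voltage from dB gain:
V_out = V_in * 10^(gain_dB / 20)
      = 1.346 * 10^(-1.8 / 20)
      = 1.346 * 0.812831
      = 1.0941 V

1.0941 V


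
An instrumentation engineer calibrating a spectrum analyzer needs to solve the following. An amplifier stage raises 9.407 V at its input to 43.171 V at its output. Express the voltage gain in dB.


Voltage gain in dB:
G = 20 * log10(Vout / Vin)
  = 20 * log10(43.171 / 9.407)
  = 20 * log10(4.589242)
  = 20 * 0.661741
  = 13.23 dB

13.23 dB


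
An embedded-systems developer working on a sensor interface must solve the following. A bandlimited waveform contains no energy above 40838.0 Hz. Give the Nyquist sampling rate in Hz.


The Nyquist rate is twice the maximum frequency component.
fs_min = 2 * fmax
      = 2 * 40838.0
      = 81676.0 Hz

81676.0


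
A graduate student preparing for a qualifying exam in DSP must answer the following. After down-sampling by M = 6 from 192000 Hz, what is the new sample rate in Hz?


Decimation reduces the sample rate:
fs_out = fs_in / M
       = 192000 / 6
       = 32000.0 Hz

32000.0 Hz


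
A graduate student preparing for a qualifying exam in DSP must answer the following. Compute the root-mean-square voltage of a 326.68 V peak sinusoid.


RMS voltage for a sinusoidal waveform:
V_rms = V_peak / sqrt(2)
      = 326.68 / 1.414214
      = 230.998 V

230.998 V


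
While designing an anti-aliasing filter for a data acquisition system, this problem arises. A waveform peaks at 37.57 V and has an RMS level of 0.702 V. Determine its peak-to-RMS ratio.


Crest factor is the ratio of peak to RMS:
CF = V_peak / V_rms
   = 37.57 / 0.702
   = 53.5185

53.5185


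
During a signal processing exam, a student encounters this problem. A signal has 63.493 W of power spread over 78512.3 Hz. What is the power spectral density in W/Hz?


Power spectral density:
PSD = P / BW
    = 63.493 / 78512.3
    = 0.0008087 W/Hz

0.0008087 W/Hz


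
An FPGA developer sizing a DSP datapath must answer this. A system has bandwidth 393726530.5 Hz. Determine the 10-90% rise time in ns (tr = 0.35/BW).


Rise time from bandwidth relationship:
tr = 0.35 / BW
   = 0.35 / 393726530.5
   = 8.889418743e-10 s
   = 0.8889 ns

0.8889 ns


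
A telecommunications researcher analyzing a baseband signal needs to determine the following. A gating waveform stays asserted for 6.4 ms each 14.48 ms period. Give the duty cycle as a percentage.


Duty cycle as a percentage:
DC = (t_on / T) * 100
   = (6.4 / 14.48) * 100
   = 0.441989 * 100
   = 44.2 %

44.2 %


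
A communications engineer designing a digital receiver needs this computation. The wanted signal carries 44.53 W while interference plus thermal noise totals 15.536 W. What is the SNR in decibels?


SNR in decibels:
SNR = 10 * log10(Ps / Pn)
    = 10 * log10(44.53 / 15.536)
    = 10 * log10(2.8662)
    = 10 * 0.4573
    = 4.57 dB

4.57 dB


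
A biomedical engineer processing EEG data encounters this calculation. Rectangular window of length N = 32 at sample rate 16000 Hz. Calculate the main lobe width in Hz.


Main lobe width for a rectangular window:
Width = 2 * fs / N
      = 2 * 16000 / 32
      = 32000 / 32
      = 1000.0 Hz

1000.0 Hz


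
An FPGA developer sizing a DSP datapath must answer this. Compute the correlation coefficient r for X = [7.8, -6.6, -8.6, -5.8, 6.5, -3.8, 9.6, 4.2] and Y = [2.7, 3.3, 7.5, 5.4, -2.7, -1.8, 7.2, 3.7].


Pearson correlation coefficient (population):
r = cov(X,Y) / (std(X) * std(Y))
Mean X = 0.4125, Mean Y = 3.1625
Cov(X,Y) = -4.128281
Std(X) = 6.865937, Std(Y) = 3.529142
r = -0.1704

-0.1704


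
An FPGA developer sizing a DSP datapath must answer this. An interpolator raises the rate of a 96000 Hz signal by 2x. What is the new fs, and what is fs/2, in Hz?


Step 1 — output sample rate after interpolation by L:
fs_out = L * fs_in = 2 * 96000 = 192000 Hz

Step 2 — Nyquist frequency of the output stream:
f_Nyq = fs_out / 2 = 192000 / 2 = 96000.0 Hz

fs_out = 192000 Hz; f_Nyquist = 96000.0 Hz


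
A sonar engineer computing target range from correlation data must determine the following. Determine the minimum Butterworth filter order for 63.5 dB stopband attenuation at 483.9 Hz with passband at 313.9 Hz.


Butterworth filter order formula:
n = log10(10^(A/10) - 1) / (2 * log10(f_stop/f_pass))
10^(63.5/10) - 1 = 2238720.1386
f_stop/f_pass = 483.9 / 313.9 = 1.5416
n = 16.8915 -> ceil = 17

17


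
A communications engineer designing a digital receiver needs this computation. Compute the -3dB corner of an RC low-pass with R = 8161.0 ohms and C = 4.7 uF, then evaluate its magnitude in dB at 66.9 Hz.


Step 1 — cutoff frequency:
fc = 1 / (2*pi*R*C)
C = 4.7 uF = 4.7e-06 F
fc = 1 / (2*pi*8161.0*4.7e-06)
   = 4.14934 Hz

Step 2 — magnitude at f = 66.9 Hz:
|H(f)| = 1 / sqrt(1 + (f/fc)^2)
f/fc = 66.9 / 4.14934 = 16.123046
|H| = 1 / sqrt(1 + 259.952612) = 0.0619041
|H|_dB = 20*log10(0.0619041) = -24.17 dB

fc = 4.14934 Hz; |H(66.9 Hz)| = -24.17 dB


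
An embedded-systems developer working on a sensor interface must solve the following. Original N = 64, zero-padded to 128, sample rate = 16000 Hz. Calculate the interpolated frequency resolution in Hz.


Frequency resolution after zero-padding:
N_padded = 64 * 2 = 128
df = fs / N_padded
   = 16000 / 128
   = 125.0 Hz

125.0 Hz


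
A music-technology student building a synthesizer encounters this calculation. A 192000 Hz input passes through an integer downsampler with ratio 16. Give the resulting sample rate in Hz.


Decimation reduces the sample rate:
fs_out = fs_in / M
       = 192000 / 16
       = 12000.0 Hz

12000.0 Hz


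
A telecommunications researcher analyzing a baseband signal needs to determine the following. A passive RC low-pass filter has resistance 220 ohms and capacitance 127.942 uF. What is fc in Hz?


Cutoff frequency of a first-order RC filter:
fc = 1 / (2 * pi * R * C)
C = 127.942 uF = 0.000127942 F
fc = 1 / (2 * pi * 220 * 0.000127942)
   = 1 / 0.17685432480566
   = 5.654371 Hz

5.654371 Hz


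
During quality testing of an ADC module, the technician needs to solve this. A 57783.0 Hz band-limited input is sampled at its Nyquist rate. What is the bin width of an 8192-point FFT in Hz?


Step 1 — Nyquist sampling rate:
fs = 2 * fmax = 2 * 57783.0 = 115566.0 Hz

Step 2 — DFT bin spacing:
df = fs / N = 115566.0 / 8192 = 14.1072 Hz

14.1072 Hz


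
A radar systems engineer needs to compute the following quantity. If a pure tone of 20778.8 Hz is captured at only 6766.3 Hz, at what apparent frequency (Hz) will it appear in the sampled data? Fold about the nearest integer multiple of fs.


Compute the nearest integer multiple of fs to the signal:
n = round(20778.8 / 6766.3) = 3
f_alias = |20778.8 - 3 * 6766.3|
        = |20778.8 - 20298.9|
        = 479.9 Hz

479.9


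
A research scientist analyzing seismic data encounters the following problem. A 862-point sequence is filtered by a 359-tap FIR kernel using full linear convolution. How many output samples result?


Linear convolution output length:
L = N + M - 1
  = 862 + 359 - 1
  = 1220 samples

1220


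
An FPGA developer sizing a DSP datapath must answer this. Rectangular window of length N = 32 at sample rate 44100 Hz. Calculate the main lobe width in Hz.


Main lobe width for a rectangular window:
Width = 2 * fs / N
      = 2 * 44100 / 32
      = 88200 / 32
      = 2756.25 Hz

2756.25 Hz


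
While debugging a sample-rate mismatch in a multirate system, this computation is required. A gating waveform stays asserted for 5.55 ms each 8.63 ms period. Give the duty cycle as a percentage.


Duty cycle as a percentage:
DC = (t_on / T) * 100
   = (5.55 / 8.63) * 100
   = 0.643105 * 100
   = 64.31 %

64.31 %


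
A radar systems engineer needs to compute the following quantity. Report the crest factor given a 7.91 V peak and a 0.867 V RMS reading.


Crest factor is the ratio of peak to RMS:
CF = V_peak / V_rms
   = 7.91 / 0.867
   = 9.1234

9.1234


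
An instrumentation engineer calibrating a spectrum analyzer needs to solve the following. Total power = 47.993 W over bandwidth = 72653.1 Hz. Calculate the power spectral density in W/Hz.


Power spectral density:
PSD = P / BW
    = 47.993 / 72653.1
    = 0.00066058 W/Hz

0.00066058 W/Hz


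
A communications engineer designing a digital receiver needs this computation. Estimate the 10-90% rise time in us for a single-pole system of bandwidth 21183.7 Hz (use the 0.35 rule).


Rise time from bandwidth relationship:
tr = 0.35 / BW
   = 0.35 / 21183.7
   = 1.65221373e-05 s
   = 16.5221 us

16.5221 us


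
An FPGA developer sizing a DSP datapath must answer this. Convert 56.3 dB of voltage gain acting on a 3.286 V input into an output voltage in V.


Output voltage from dB gain:
V_out = V_in * 10^(gain_dB / 20)
      = 3.286 * 10^(56.3 / 20)
      = 3.286 * 653.130553
      = 2146.187 V

2146.187 V


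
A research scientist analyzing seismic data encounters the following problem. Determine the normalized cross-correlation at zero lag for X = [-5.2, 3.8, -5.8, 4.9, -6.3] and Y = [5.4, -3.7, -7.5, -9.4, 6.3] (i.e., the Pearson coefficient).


Pearson correlation coefficient (population):
r = cov(X,Y) / (std(X) * std(Y))
Mean X = -1.72, Mean Y = -1.78
Cov(X,Y) = -19.9396
Std(X) = 4.980522, Std(Y) = 6.500892
r = -0.6158

-0.6158


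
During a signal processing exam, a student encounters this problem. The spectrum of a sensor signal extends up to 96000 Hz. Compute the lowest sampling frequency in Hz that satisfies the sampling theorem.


The Nyquist rate is twice the maximum frequency component.
fs_min = 2 * fmax
      = 2 * 96000
      = 192000 Hz

192000


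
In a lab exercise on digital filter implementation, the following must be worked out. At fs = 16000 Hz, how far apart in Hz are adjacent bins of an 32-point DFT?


DFT frequency resolution:
df = fs / N
   = 16000 / 32
   = 500.0 Hz

500.0 Hz


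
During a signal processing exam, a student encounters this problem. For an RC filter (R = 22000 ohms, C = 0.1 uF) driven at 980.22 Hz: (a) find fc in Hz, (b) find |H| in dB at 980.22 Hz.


Step 1 — cutoff frequency:
fc = 1 / (2*pi*R*C)
C = 0.1 uF = 1e-07 F
fc = 1 / (2*pi*22000*1e-07)
   = 72.3432 Hz

Step 2 — magnitude at f = 980.22 Hz:
|H(f)| = 1 / sqrt(1 + (f/fc)^2)
f/fc = 980.22 / 72.3432 = 13.54958
|H| = 1 / sqrt(1 + 183.591118) = 0.0736028
|H|_dB = 20*log10(0.0736028) = -22.66 dB

fc = 72.3432 Hz; |H(980.22 Hz)| = -22.66 dB


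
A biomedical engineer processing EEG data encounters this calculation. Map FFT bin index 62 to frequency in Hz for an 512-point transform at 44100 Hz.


Frequency of DFT bin k:
f_k = k * fs / N
    = 62 * 44100 / 512
    = 2734200 / 512
    = 5340.234 Hz

5340.234 Hz


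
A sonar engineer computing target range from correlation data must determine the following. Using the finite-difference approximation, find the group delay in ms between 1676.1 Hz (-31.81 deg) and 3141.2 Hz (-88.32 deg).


Group delay from phase difference:
tau = -d(phi)/d(omega)
d(phi) = -56.51 deg = -0.986286 rad
d(omega) = 2*pi*(3141.2 - 1676.1) = 9205.4948 rad/s
tau = -(-0.986286) / 9205.4948
    = 0.1071 ms

0.1071 ms


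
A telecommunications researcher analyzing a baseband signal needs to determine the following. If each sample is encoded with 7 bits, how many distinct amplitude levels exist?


Number of quantization levels = 2^N
= 2^7
= 128

128


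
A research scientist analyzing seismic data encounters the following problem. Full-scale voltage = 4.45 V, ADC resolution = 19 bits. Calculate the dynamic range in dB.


Dynamic range from full-scale to LSB:
V_min = V_max / 2^bits = 4.45 / 2^19
DR = 20 * log10(V_max / V_min)
   = 20 * log10(2^19)
   = 20 * 19 * log10(2)
   = 114.39 dB

114.39 dB


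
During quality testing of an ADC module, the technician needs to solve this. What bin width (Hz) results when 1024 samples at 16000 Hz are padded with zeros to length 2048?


Frequency resolution after zero-padding:
N_padded = 1024 * 2 = 2048
df = fs / N_padded
   = 16000 / 2048
   = 7.8125 Hz

7.8125 Hz


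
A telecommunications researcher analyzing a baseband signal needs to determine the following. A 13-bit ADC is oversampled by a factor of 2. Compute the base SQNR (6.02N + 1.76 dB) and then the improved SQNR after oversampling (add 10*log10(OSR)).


Step 1 — baseline SQNR at Nyquist:
SQNR_base = 6.02*N + 1.76
          = 6.02*13 + 1.76
          = 80.02 dB

Step 2 — oversampling processing gain:
G = 10*log10(OSR) = 10*log10(2) = 3.01 dB

Step 3 — total:
SQNR_total = 80.02 + 3.01 = 83.03 dB

Base SQNR = 80.02 dB; oversampled SQNR = 83.03 dB


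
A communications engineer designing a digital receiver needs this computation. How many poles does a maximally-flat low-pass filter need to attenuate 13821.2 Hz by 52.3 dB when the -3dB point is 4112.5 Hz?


Butterworth filter order formula:
n = log10(10^(A/10) - 1) / (2 * log10(f_stop/f_pass))
10^(52.3/10) - 1 = 169823.3652
f_stop/f_pass = 13821.2 / 4112.5 = 3.3608
n = 4.9673 -> ceil = 5

5


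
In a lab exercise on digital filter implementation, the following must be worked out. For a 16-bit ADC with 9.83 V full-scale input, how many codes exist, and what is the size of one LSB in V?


Step 1 — number of quantization levels:
L = 2^N = 2^16 = 65536

Step 2 — LSB step size:
delta = Vfs / L
      = 9.83 / 65536
      = 0.00014999 V

Levels = 65536; step size = 0.00014999 V


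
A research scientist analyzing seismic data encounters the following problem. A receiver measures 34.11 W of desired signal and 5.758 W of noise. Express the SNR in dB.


SNR in decibels:
SNR = 10 * log10(Ps / Pn)
    = 10 * log10(34.11 / 5.758)
    = 10 * log10(5.9239)
    = 10 * 0.7726
    = 7.73 dB

7.73 dB


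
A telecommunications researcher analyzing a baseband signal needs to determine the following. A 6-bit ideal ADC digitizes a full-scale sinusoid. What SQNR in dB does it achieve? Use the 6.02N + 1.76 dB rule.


Theoretical SNR for a full-scale sinusoid:
SNR = 6.02 * N + 1.76
    = 6.02 * 6 + 1.76
    = 36.12 + 1.76
    = 37.88 dB

37.88 dB


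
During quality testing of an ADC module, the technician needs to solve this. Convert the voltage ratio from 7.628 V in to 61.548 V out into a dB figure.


Voltage gain in dB:
G = 20 * log10(Vout / Vin)
  = 20 * log10(61.548 / 7.628)
  = 20 * log10(8.068694)
  = 20 * 0.906803
  = 18.14 dB

18.14 dB


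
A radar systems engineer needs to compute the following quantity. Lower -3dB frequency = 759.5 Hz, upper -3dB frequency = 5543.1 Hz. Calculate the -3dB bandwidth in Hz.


Bandwidth is the difference of -3dB frequencies:
BW = f_high - f_low
   = 5543.1 - 759.5
   = 4783.6 Hz

4783.6 Hz


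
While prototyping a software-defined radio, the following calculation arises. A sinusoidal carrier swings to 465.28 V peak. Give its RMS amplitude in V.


RMS voltage for a sinusoidal waveform:
V_rms = V_peak / sqrt(2)
      = 465.28 / 1.414214
      = 329.003 V

329.003 V


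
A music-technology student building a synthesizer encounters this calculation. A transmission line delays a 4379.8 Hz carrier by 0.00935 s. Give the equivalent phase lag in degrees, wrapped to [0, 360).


Phase shift from frequency and time delay:
phi = 360 * f * t_delay
    = 360 * 4379.8 * 0.00935
    = 14742.41 degrees
    mod 360 = 342.41 degrees

342.41 degrees


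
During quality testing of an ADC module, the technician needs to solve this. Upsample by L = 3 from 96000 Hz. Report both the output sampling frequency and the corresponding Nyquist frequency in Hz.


Step 1 — output sample rate after interpolation by L:
fs_out = L * fs_in = 3 * 96000 = 288000 Hz

Step 2 — Nyquist frequency of the output stream:
f_Nyq = fs_out / 2 = 288000 / 2 = 144000.0 Hz

fs_out = 288000 Hz; f_Nyquist = 144000.0 Hz


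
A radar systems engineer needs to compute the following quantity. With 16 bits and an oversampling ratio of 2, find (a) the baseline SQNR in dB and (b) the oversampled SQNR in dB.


Step 1 — baseline SQNR at Nyquist:
SQNR_base = 6.02*N + 1.76
          = 6.02*16 + 1.76
          = 98.08 dB

Step 2 — oversampling processing gain:
G = 10*log10(OSR) = 10*log10(2) = 3.01 dB

Step 3 — total:
SQNR_total = 98.08 + 3.01 = 101.09 dB

Base SQNR = 98.08 dB; oversampled SQNR = 101.09 dB


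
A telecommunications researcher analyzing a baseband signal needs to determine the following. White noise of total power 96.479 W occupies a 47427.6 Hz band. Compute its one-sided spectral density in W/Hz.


Power spectral density:
PSD = P / BW
    = 96.479 / 47427.6
    = 0.00203424 W/Hz

0.00203424 W/Hz


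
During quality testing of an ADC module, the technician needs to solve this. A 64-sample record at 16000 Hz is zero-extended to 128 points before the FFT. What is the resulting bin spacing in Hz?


Frequency resolution after zero-padding:
N_padded = 64 * 2 = 128
df = fs / N_padded
   = 16000 / 128
   = 125.0 Hz

125.0 Hz


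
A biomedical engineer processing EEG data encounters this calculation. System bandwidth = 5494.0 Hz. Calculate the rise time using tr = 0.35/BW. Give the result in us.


Rise time from bandwidth relationship:
tr = 0.35 / BW
   = 0.35 / 5494.0
   = 6.370586094e-05 s
   = 63.7059 us

63.7059 us


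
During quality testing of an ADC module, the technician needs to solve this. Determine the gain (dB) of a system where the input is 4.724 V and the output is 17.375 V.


Voltage gain in dB:
G = 20 * log10(Vout / Vin)
  = 20 * log10(17.375 / 4.724)
  = 20 * log10(3.678027)
  = 20 * 0.565615
  = 11.31 dB

11.31 dB


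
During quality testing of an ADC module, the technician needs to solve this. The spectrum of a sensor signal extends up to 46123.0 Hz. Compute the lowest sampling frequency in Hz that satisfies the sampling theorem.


The Nyquist rate is twice the maximum frequency component.
fs_min = 2 * fmax
      = 2 * 46123.0
      = 92246.0 Hz

92246.0


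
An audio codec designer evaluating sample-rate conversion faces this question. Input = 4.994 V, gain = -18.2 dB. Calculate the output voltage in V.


Output voltage from dB gain:
V_out = V_in * 10^(gain_dB / 20)
      = 4.994 * 10^(-18.2 / 20)
      = 4.994 * 0.123027
      = 0.6144 V

0.6144 V


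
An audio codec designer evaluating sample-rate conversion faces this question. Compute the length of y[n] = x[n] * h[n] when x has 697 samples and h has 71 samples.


Linear convolution output length:
L = N + M - 1
  = 697 + 71 - 1
  = 767 samples

767


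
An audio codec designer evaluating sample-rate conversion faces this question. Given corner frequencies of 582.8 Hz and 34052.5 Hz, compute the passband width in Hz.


Bandwidth is the difference of -3dB frequencies:
BW = f_high - f_low
   = 34052.5 - 582.8
   = 33469.7 Hz

33469.7 Hz


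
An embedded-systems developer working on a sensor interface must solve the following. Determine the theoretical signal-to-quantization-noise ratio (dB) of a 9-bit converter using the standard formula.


Theoretical SNR for a full-scale sinusoid:
SNR = 6.02 * N + 1.76
    = 6.02 * 9 + 1.76
    = 54.18 + 1.76
    = 55.94 dB

55.94 dB


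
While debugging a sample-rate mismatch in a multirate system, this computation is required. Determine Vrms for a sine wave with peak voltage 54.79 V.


RMS voltage for a sinusoidal waveform:
V_rms = V_peak / sqrt(2)
      = 54.79 / 1.414214
      = 38.742 V

38.742 V


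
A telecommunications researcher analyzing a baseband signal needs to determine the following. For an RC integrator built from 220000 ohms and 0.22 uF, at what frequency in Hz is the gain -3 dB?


Cutoff frequency of a first-order RC filter:
fc = 1 / (2 * pi * R * C)
C = 0.22 uF = 2.2e-07 F
fc = 1 / (2 * pi * 220000 * 2.2e-07)
   = 1 / 0.30410616886749
   = 3.288325 Hz

3.288325 Hz


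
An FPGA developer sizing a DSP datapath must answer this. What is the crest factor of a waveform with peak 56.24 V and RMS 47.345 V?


Crest factor is the ratio of peak to RMS:
CF = V_peak / V_rms
   = 56.24 / 47.345
   = 1.1879

1.1879


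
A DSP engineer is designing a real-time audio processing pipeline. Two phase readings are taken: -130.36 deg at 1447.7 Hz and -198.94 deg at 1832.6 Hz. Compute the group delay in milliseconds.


Group delay from phase difference:
tau = -d(phi)/d(omega)
d(phi) = -68.58 deg = -1.196947 rad
d(omega) = 2*pi*(1832.6 - 1447.7) = 2418.398 rad/s
tau = -(-1.196947) / 2418.398
    = 0.4949 ms

0.4949 ms


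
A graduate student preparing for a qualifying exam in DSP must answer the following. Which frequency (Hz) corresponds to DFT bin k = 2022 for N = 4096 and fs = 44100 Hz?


Frequency of DFT bin k:
f_k = k * fs / N
    = 2022 * 44100 / 4096
    = 89170200 / 4096
    = 21770.068 Hz

21770.068 Hz


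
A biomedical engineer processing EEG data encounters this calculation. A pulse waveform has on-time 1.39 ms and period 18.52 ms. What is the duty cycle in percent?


Duty cycle as a percentage:
DC = (t_on / T) * 100
   = (1.39 / 18.52) * 100
   = 0.075054 * 100
   = 7.51 %

7.51 %


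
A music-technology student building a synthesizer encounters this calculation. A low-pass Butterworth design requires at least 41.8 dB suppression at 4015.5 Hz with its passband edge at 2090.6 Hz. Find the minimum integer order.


Butterworth filter order formula:
n = log10(10^(A/10) - 1) / (2 * log10(f_stop/f_pass))
10^(41.8/10) - 1 = 15134.6125
f_stop/f_pass = 4015.5 / 2090.6 = 1.9207
n = 7.3729 -> ceil = 8

8


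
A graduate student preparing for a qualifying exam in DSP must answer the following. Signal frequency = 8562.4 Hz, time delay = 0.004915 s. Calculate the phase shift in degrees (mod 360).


Phase shift from frequency and time delay:
phi = 360 * f * t_delay
    = 360 * 8562.4 * 0.004915
    = 15150.31 degrees
    mod 360 = 30.31 degrees

30.31 degrees


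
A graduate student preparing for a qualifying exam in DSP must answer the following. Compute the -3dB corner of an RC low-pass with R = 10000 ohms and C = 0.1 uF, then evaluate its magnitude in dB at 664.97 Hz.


Step 1 — cutoff frequency:
fc = 1 / (2*pi*R*C)
C = 0.1 uF = 1e-07 F
fc = 1 / (2*pi*10000*1e-07)
   = 159.155 Hz

Step 2 — magnitude at f = 664.97 Hz:
|H(f)| = 1 / sqrt(1 + (f/fc)^2)
f/fc = 664.97 / 159.155 = 4.178128
|H| = 1 / sqrt(1 + 17.456754) = 0.2327675
|H|_dB = 20*log10(0.2327675) = -12.66 dB

fc = 159.155 Hz; |H(664.97 Hz)| = -12.66 dB
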